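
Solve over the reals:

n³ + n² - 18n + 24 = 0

n = -5.2749 or n = 2 or n = 2.2749

Possible rational roots are divisors of 24. Testing n = 2 gives 0, so (n - 2) is a factor.
Divide: n³ + n² - 18n + 24 = (n - 2)(n² + 3n - 12).
Apply the quadratic formula to n² + 3n - 12 = 0: n = (-3 ± √57)/2, i.e. n ≈ 2.2749 or n ≈ -5.2749.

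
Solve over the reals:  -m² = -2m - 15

m = -3 or m = 5

Bring every term to one side: -m² + 2m + 15 = 0.
Factor: -1(m + 3)(m - 5) = 0.
So m = -3 or m = 5.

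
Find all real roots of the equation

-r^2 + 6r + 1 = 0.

Discriminant: (6)^2 - 4*(-1)*1 = 40.
Quadratic formula: r = (-6 +/- sqrt(40)) / (-2).
So r = 3 - sqrt(10) ~= -0.1623 or r = 3 + sqrt(10) ~= 6.1623.

r = -0.1623 or r = 6.1623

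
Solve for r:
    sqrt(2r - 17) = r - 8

Square both sides: 2r - 17 = (r - 8)^2.
Expand and rearrange: r^2 - 18r + 81 = 0.
This gives the repeated root r = 9.
Check in the original equation:
  r = 9: sqrt(1) = 1, while r - 8 = 1 — valid.

r = 9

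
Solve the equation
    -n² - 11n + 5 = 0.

n = -11.4372 or n = 0.4372

Discriminant: (-11)² − 4·(-1)·5 = 141.
Quadratic formula: n = (11 ± √141) / (-2).
So n = -√(141)/2 - 11/2 ≈ -11.4372 or n = -11/2 + √(141)/2 ≈ 0.4372.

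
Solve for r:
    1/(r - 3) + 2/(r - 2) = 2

Multiply both sides by (r - 3)(r - 2):
(r - 2) + 2(r - 3) = 2(r - 3)(r - 2).
Expand and collect terms: 2r² - 13r + 20 = 0.
Factor or apply the quadratic formula: r = 4 or r = 2.5.
Neither value makes a denominator zero (r ≠ 3, r ≠ 2), so both are valid.

r = 2.5 or r = 4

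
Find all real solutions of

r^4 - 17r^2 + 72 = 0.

r = -3 or r = -2.8284 or r = 2.8284 or r = 3

Let u = r^2. The equation becomes u^2 - 17u + 72 = 0.
Factor: (u - 9)(u - 8) = 0, so u = 9 or u = 8.
r^2 = 9 gives r = +/-3.
r^2 = 8 gives r = +/-2*sqrt(2) ~= +/-2.8284.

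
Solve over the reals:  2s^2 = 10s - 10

Rearrange to standard form: 2s^2 - 10s + 10 = 0.
Discriminant: (-10)^2 - 4*2*10 = 20.
Quadratic formula: s = (10 +/- sqrt(20)) / 4.
So s = sqrt(5)/2 + 5/2 ~= 3.618 or s = 5/2 - sqrt(5)/2 ~= 1.382.

s = 1.382 or s = 3.618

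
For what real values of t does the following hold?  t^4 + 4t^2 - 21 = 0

t = -1.7321 or t = 1.7321

Let u = t^2. The equation becomes u^2 + 4u - 21 = 0.
Factor: (u - 3)(u + 7) = 0, so u = 3 or u = -7.
t^2 = 3 gives t = +/-sqrt(3) ~= +/-1.7321.
t^2 = -7 < 0 has no real solution.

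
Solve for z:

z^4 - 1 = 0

z = -1 or z = 1

Let u = z^2. The equation becomes u^2 - 1 = 0.
Factor: (u + 1)(u - 1) = 0, so u = -1 or u = 1.
z^2 = -1 < 0 has no real solution.
z^2 = 1 gives z = +/-1.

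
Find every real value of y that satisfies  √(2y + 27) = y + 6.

y = -1

Square both sides: 2y + 27 = (y + 6)².
Expand and rearrange: y² + 10y + 9 = 0.
Solving gives y = -1 or y = -9.
Check each candidate in the original equation:
  y = -1: √(25) = 5, while y + 6 = 5 — valid.
  y = -9: √(9) = 3, while y + 6 = -3 — extraneous.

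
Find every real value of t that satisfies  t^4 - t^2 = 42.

Let u = t^2. The equation becomes u^2 - u - 42 = 0.
Factor: (u - 7)(u + 6) = 0, so u = 7 or u = -6.
t^2 = 7 gives t = +/-sqrt(7) ~= +/-2.6458.
t^2 = -6 < 0 has no real solution.

t = -2.6458 or t = 2.6458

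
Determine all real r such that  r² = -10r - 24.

r = -6 or r = -4

Bring every term to one side: r² + 10r + 24 = 0.
Factor: (r + 4)(r + 6) = 0.
So r = -4 or r = -6.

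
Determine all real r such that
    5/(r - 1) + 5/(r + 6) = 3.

Multiply both sides by (r - 1)(r + 6):
5(r + 6) + 5(r - 1) = 3(r - 1)(r + 6).
Expand and collect terms: 3r² + 5r - 43 = 0.
By the quadratic formula, r = (-5 ± √541) / 6, so r ≈ 3.0432 or r ≈ -4.7099.
Neither value makes a denominator zero (r ≠ 1, r ≠ -6), so both are valid.

r = -4.7099 or r = 3.0432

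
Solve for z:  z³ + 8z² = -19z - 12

Rearrange: z³ + 8z² + 19z + 12 = 0.
Possible rational roots are divisors of 12. Testing z = -3 gives 0, so (z + 3) is a factor.
Divide: z³ + 8z² + 19z + 12 = (z + 3)(z² + 5z + 4).
Factor the quadratic: z = -1 or z = -4.

z = -4 or z = -3 or z = -1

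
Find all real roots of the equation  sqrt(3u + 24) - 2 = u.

u = 4

Isolate the radical: sqrt(3u + 24) = u + 2.
Square both sides: 3u + 24 = (u + 2)^2.
Expand and rearrange: u^2 + u - 20 = 0.
Solving gives u = 4 or u = -5.
Check each candidate in the original equation:
  u = 4: sqrt(36) = 6, while u + 2 = 6 — valid.
  u = -5: sqrt(9) = 3, while u + 2 = -3 — extraneous.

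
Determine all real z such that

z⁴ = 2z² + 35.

Let u = z². The equation becomes u² - 2u - 35 = 0.
Factor: (u + 5)(u - 7) = 0, so u = -5 or u = 7.
z² = -5 < 0 has no real solution.
z² = 7 gives z = ±√(7) ≈ ±2.6458.

z = -2.6458 or z = 2.6458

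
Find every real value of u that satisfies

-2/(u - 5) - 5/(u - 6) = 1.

Multiply both sides by (u - 5)(u - 6):
-2(u - 6) - 5(u - 5) = (u - 5)(u - 6).
Expand and collect terms: u^2 - 4u - 7 = 0.
By the quadratic formula, u = (4 +/- sqrt(44)) / 2, so u ~= 5.3166 or u ~= -1.3166.
Neither value makes a denominator zero (u != 5, u != 6), so both are valid.

u = -1.3166 or u = 5.3166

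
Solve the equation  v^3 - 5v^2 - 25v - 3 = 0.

Possible rational roots are divisors of -3. Testing v = -3 gives 0, so (v + 3) is a factor.
Divide: v^3 - 5v^2 - 25v - 3 = (v + 3)(v^2 - 8v - 1).
Apply the quadratic formula to v^2 - 8v - 1 = 0: v = (8 +/- sqrt(68))/2, i.e. v ~= 8.1231 or v ~= -0.1231.

v = -3 or v = -0.1231 or v = 8.1231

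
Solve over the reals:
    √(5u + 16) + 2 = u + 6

u = -3 or u = 0

Isolate the radical: √(5u + 16) = u + 4.
Square both sides: 5u + 16 = (u + 4)².
Expand and rearrange: u² + 3u = 0.
Solving gives u = 0 or u = -3.
Check each candidate in the original equation:
  u = 0: √(16) = 4, while u + 4 = 4 — valid.
  u = -3: √(1) = 1, while u + 4 = 1 — valid.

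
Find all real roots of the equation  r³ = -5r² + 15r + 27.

r = -6.6458 or r = -1.3542 or r = 3

Rearrange: r³ + 5r² - 15r - 27 = 0.
Possible rational roots are divisors of -27. Testing r = 3 gives 0, so (r - 3) is a factor.
Divide: r³ + 5r² - 15r - 27 = (r - 3)(r² + 8r + 9).
Apply the quadratic formula to r² + 8r + 9 = 0: r = (-8 ± √28)/2, i.e. r ≈ -1.3542 or r ≈ -6.6458.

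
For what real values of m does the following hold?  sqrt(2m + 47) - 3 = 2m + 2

Isolate the radical: sqrt(2m + 47) = 2m + 5.
Square both sides: 2m + 47 = (2m + 5)^2.
Expand and rearrange: 4m^2 + 18m - 22 = 0.
Solving gives m = 1 or m = -5.5.
Check each candidate in the original equation:
  m = 1: sqrt(49) = 7, while 2m + 5 = 7 — valid.
  m = -5.5: sqrt(36) = 6, while 2m + 5 = -6 — extraneous.

m = 1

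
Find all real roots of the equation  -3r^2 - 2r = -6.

r = -1.7863 or r = 1.1196

Rearrange to standard form: -3r^2 - 2r + 6 = 0.
Discriminant: (-2)^2 - 4*(-3)*6 = 76.
Quadratic formula: r = (2 +/- sqrt(76)) / (-6).
So r = -sqrt(19)/3 - 1/3 ~= -1.7863 or r = -1/3 + sqrt(19)/3 ~= 1.1196.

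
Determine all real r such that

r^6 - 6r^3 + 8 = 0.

r = 1.2599 or r = 1.5874

Let u = r^3. The equation becomes u^2 - 6u + 8 = 0.
Factor: (u - 4)(u - 2) = 0, so u = 4 or u = 2.
r^3 = 4 gives r = (4)^(1/3) ~= 1.5874.
r^3 = 2 gives r = (2)^(1/3) ~= 1.2599.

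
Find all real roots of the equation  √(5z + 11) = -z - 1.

z = -2

Square both sides: 5z + 11 = (-z - 1)².
Expand and rearrange: z² - 3z - 10 = 0.
Solving gives z = 5 or z = -2.
Check each candidate in the original equation:
  z = 5: √(36) = 6, while -z - 1 = -6 — extraneous.
  z = -2: √(1) = 1, while -z - 1 = 1 — valid.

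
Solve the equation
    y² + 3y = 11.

Rearrange to standard form: y² + 3y - 11 = 0.
Discriminant: (3)² − 4·1·(-11) = 53.
Quadratic formula: y = (-3 ± √53) / 2.
So y = -3/2 + √(53)/2 ≈ 2.1401 or y = -√(53)/2 - 3/2 ≈ -5.1401.

y = -5.1401 or y = 2.1401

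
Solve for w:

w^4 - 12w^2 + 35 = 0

Let u = w^2. The equation becomes u^2 - 12u + 35 = 0.
Factor: (u - 7)(u - 5) = 0, so u = 7 or u = 5.
w^2 = 7 gives w = +/-sqrt(7) ~= +/-2.6458.
w^2 = 5 gives w = +/-sqrt(5) ~= +/-2.2361.

w = -2.6458 or w = -2.2361 or w = 2.2361 or w = 2.6458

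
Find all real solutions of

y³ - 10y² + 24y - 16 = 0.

Possible rational roots are divisors of -16. Testing y = 2 gives 0, so (y - 2) is a factor.
Divide: y³ - 10y² + 24y - 16 = (y - 2)(y² - 8y + 8).
Apply the quadratic formula to y² - 8y + 8 = 0: y = (8 ± √32)/2, i.e. y ≈ 6.8284 or y ≈ 1.1716.

y = 1.1716 or y = 2 or y = 6.8284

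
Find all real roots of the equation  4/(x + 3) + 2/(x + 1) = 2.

x = -2 or x = 1

Multiply both sides by (x + 3)(x + 1):
4(x + 1) + 2(x + 3) = 2(x + 3)(x + 1).
Expand and collect terms: 2x^2 + 2x - 4 = 0.
Factor or apply the quadratic formula: x = 1 or x = -2.
Neither value makes a denominator zero (x != -3, x != -1), so both are valid.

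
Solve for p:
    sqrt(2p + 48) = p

p = 8

Square both sides: 2p + 48 = (p)^2.
Expand and rearrange: p^2 - 2p - 48 = 0.
Solving gives p = 8 or p = -6.
Check each candidate in the original equation:
  p = 8: sqrt(64) = 8, while p = 8 — valid.
  p = -6: sqrt(36) = 6, while p = -6 — extraneous.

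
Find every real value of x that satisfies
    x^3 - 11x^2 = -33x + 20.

Rearrange: x^3 - 11x^2 + 33x - 20 = 0.
Possible rational roots are divisors of -20. Testing x = 4 gives 0, so (x - 4) is a factor.
Divide: x^3 - 11x^2 + 33x - 20 = (x - 4)(x^2 - 7x + 5).
Apply the quadratic formula to x^2 - 7x + 5 = 0: x = (7 +/- sqrt(29))/2, i.e. x ~= 6.1926 or x ~= 0.8074.

x = 0.8074 or x = 4 or x = 6.1926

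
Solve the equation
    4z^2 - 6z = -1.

z = 0.191 or z = 1.309

Rearrange to standard form: 4z^2 - 6z + 1 = 0.
Discriminant: (-6)^2 - 4*4*1 = 20.
Quadratic formula: z = (6 +/- sqrt(20)) / 8.
So z = sqrt(5)/4 + 3/4 ~= 1.309 or z = 3/4 - sqrt(5)/4 ~= 0.191.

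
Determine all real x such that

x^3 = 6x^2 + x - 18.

Rearrange: x^3 - 6x^2 - x + 18 = 0.
Possible rational roots are divisors of 18. Testing x = 2 gives 0, so (x - 2) is a factor.
Divide: x^3 - 6x^2 - x + 18 = (x - 2)(x^2 - 4x - 9).
Apply the quadratic formula to x^2 - 4x - 9 = 0: x = (4 +/- sqrt(52))/2, i.e. x ~= 5.6056 or x ~= -1.6056.

x = -1.6056 or x = 2 or x = 5.6056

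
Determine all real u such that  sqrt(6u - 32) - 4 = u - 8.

u = 6 or u = 8

Isolate the radical: sqrt(6u - 32) = u - 4.
Square both sides: 6u - 32 = (u - 4)^2.
Expand and rearrange: u^2 - 14u + 48 = 0.
Solving gives u = 8 or u = 6.
Check each candidate in the original equation:
  u = 8: sqrt(16) = 4, while u - 4 = 4 — valid.
  u = 6: sqrt(4) = 2, while u - 4 = 2 — valid.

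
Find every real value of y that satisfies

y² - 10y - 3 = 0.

Discriminant: (-10)² − 4·1·(-3) = 112.
Quadratic formula: y = (10 ± √112) / 2.
So y = 5 + 2·√(7) ≈ 10.2915 or y = 5 - 2·√(7) ≈ -0.2915.

y = -0.2915 or y = 10.2915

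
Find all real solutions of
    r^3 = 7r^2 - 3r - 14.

Rearrange: r^3 - 7r^2 + 3r + 14 = 0.
Possible rational roots are divisors of 14. Testing r = 2 gives 0, so (r - 2) is a factor.
Divide: r^3 - 7r^2 + 3r + 14 = (r - 2)(r^2 - 5r - 7).
Apply the quadratic formula to r^2 - 5r - 7 = 0: r = (5 +/- sqrt(53))/2, i.e. r ~= 6.1401 or r ~= -1.1401.

r = -1.1401 or r = 2 or r = 6.1401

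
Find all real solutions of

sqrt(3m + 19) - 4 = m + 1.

m = -1

Isolate the radical: sqrt(3m + 19) = m + 5.
Square both sides: 3m + 19 = (m + 5)^2.
Expand and rearrange: m^2 + 7m + 6 = 0.
Solving gives m = -1 or m = -6.
Check each candidate in the original equation:
  m = -1: sqrt(16) = 4, while m + 5 = 4 — valid.
  m = -6: sqrt(1) = 1, while m + 5 = -1 — extraneous.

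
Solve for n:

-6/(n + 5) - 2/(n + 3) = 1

n = -12.5826 or n = -3.4174

Multiply both sides by (n + 5)(n + 3):
-6(n + 3) - 2(n + 5) = (n + 5)(n + 3).
Expand and collect terms: n² + 16n + 43 = 0.
By the quadratic formula, n = (-16 ± √84) / 2, so n ≈ -3.4174 or n ≈ -12.5826.
Neither value makes a denominator zero (n ≠ -5, n ≠ -3), so both are valid.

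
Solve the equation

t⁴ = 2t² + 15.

Let u = t². The equation becomes u² - 2u - 15 = 0.
Factor: (u - 5)(u + 3) = 0, so u = 5 or u = -3.
t² = 5 gives t = ±√(5) ≈ ±2.2361.
t² = -3 < 0 has no real solution.

t = -2.2361 or t = 2.2361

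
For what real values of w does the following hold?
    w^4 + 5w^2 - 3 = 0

w = -0.7358 or w = 0.7358

Let u = w^2. The equation becomes u^2 + 5u - 3 = 0.
By the quadratic formula, u = -5/2 + sqrt(37)/2 or u = -sqrt(37)/2 - 5/2.
w^2 = -5/2 + sqrt(37)/2 gives w = +/-sqrt(-5/2 + sqrt(37)/2) ~= +/-0.7358.
w^2 = -sqrt(37)/2 - 5/2 < 0 has no real solution.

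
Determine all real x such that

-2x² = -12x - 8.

Rearrange to standard form: -2x² + 12x + 8 = 0.
Discriminant: (12)² − 4·(-2)·8 = 208.
Quadratic formula: x = (-12 ± √208) / (-4).
So x = 3 - √(13) ≈ -0.6056 or x = 3 + √(13) ≈ 6.6056.

x = -0.6056 or x = 6.6056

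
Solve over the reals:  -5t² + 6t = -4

Rearrange to standard form: -5t² + 6t + 4 = 0.
Discriminant: (6)² − 4·(-5)·4 = 116.
Quadratic formula: t = (-6 ± √116) / (-10).
So t = 3/5 - √(29)/5 ≈ -0.477 or t = 3/5 + √(29)/5 ≈ 1.677.

t = -0.477 or t = 1.677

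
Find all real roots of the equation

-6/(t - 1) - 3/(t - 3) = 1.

Multiply both sides by (t - 1)(t - 3):
-6(t - 3) - 3(t - 1) = (t - 1)(t - 3).
Expand and collect terms: t² + 5t - 18 = 0.
By the quadratic formula, t = (-5 ± √97) / 2, so t ≈ 2.4244 or t ≈ -7.4244.
Neither value makes a denominator zero (t ≠ 1, t ≠ 3), so both are valid.

t = -7.4244 or t = 2.4244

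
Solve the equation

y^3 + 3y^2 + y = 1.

Rearrange: y^3 + 3y^2 + y - 1 = 0.
Possible rational roots are divisors of -1. Testing y = -1 gives 0, so (y + 1) is a factor.
Divide: y^3 + 3y^2 + y - 1 = (y + 1)(y^2 + 2y - 1).
Apply the quadratic formula to y^2 + 2y - 1 = 0: y = (-2 +/- sqrt(8))/2, i.e. y ~= 0.4142 or y ~= -2.4142.

y = -2.4142 or y = -1 or y = 0.4142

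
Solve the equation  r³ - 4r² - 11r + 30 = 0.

Possible rational roots are divisors of 30. Testing r = -3 gives 0, so (r + 3) is a factor.
Divide: r³ - 4r² - 11r + 30 = (r + 3)(r² - 7r + 10).
Factor the quadratic: r = 5 or r = 2.

r = -3 or r = 2 or r = 5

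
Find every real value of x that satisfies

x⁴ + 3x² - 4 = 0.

x = -1 or x = 1

Let u = x². The equation becomes u² + 3u - 4 = 0.
Factor: (u + 4)(u - 1) = 0, so u = -4 or u = 1.
x² = -4 < 0 has no real solution.
x² = 1 gives x = ±1.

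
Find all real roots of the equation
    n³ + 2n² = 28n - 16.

n = -6.6056 or n = 0.6056 or n = 4

Rearrange: n³ + 2n² - 28n + 16 = 0.
Possible rational roots are divisors of 16. Testing n = 4 gives 0, so (n - 4) is a factor.
Divide: n³ + 2n² - 28n + 16 = (n - 4)(n² + 6n - 4).
Apply the quadratic formula to n² + 6n - 4 = 0: n = (-6 ± √52)/2, i.e. n ≈ 0.6056 or n ≈ -6.6056.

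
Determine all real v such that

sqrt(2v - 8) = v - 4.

v = 4 or v = 6

Square both sides: 2v - 8 = (v - 4)^2.
Expand and rearrange: v^2 - 10v + 24 = 0.
Solving gives v = 6 or v = 4.
Check each candidate in the original equation:
  v = 6: sqrt(4) = 2, while v - 4 = 2 — valid.
  v = 4: sqrt(0) = 0, while v - 4 = 0 — valid.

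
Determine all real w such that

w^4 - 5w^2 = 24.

Let u = w^2. The equation becomes u^2 - 5u - 24 = 0.
Factor: (u - 8)(u + 3) = 0, so u = 8 or u = -3.
w^2 = 8 gives w = +/-2*sqrt(2) ~= +/-2.8284.
w^2 = -3 < 0 has no real solution.

w = -2.8284 or w = 2.8284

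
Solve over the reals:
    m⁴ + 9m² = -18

Let u = m². The equation becomes u² + 9u + 18 = 0.
Factor: (u + 3)(u + 6) = 0, so u = -3 or u = -6.
m² = -3 < 0 has no real solution.
m² = -6 < 0 has no real solution.

No real solutions.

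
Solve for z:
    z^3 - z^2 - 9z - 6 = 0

z = -2 or z = -0.7913 or z = 3.7913

Possible rational roots are divisors of -6. Testing z = -2 gives 0, so (z + 2) is a factor.
Divide: z^3 - z^2 - 9z - 6 = (z + 2)(z^2 - 3z - 3).
Apply the quadratic formula to z^2 - 3z - 3 = 0: z = (3 +/- sqrt(21))/2, i.e. z ~= 3.7913 or z ~= -0.7913.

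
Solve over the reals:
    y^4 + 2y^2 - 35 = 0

Let u = y^2. The equation becomes u^2 + 2u - 35 = 0.
Factor: (u - 5)(u + 7) = 0, so u = 5 or u = -7.
y^2 = 5 gives y = +/-sqrt(5) ~= +/-2.2361.
y^2 = -7 < 0 has no real solution.

y = -2.2361 or y = 2.2361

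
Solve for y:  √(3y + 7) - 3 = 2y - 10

Isolate the radical: √(3y + 7) = 2y - 7.
Square both sides: 3y + 7 = (2y - 7)².
Expand and rearrange: 4y² - 31y + 42 = 0.
Solving gives y = 6 or y = 1.75.
Check each candidate in the original equation:
  y = 6: √(25) = 5, while 2y - 7 = 5 — valid.
  y = 1.75: √(12.25) = 3.5, while 2y - 7 = -3.5 — extraneous.

y = 6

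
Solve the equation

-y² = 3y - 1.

y = -3.3028 or y = 0.3028

Rearrange to standard form: -y² - 3y + 1 = 0.
Discriminant: (-3)² − 4·(-1)·1 = 13.
Quadratic formula: y = (3 ± √13) / (-2).
So y = -√(13)/2 - 3/2 ≈ -3.3028 or y = -3/2 + √(13)/2 ≈ 0.3028.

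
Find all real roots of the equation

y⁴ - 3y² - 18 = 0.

y = -2.4495 or y = 2.4495

Let u = y². The equation becomes u² - 3u - 18 = 0.
Factor: (u + 3)(u - 6) = 0, so u = -3 or u = 6.
y² = -3 < 0 has no real solution.
y² = 6 gives y = ±√(6) ≈ ±2.4495.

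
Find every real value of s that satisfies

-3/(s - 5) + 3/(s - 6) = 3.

Multiply both sides by (s - 5)(s - 6):
-3(s - 6) + 3(s - 5) = 3(s - 5)(s - 6).
Expand and collect terms: 3s² - 33s + 87 = 0.
By the quadratic formula, s = (33 ± √45) / 6, so s ≈ 6.618 or s ≈ 4.382.
Neither value makes a denominator zero (s ≠ 5, s ≠ 6), so both are valid.

s = 4.382 or s = 6.618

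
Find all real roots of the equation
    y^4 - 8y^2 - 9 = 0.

y = -3 or y = 3

Let u = y^2. The equation becomes u^2 - 8u - 9 = 0.
Factor: (u + 1)(u - 9) = 0, so u = -1 or u = 9.
y^2 = -1 < 0 has no real solution.
y^2 = 9 gives y = +/-3.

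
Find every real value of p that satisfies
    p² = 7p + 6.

Rearrange to standard form: p² - 7p - 6 = 0.
Discriminant: (-7)² − 4·1·(-6) = 73.
Quadratic formula: p = (7 ± √73) / 2.
So p = 7/2 + √(73)/2 ≈ 7.772 or p = 7/2 - √(73)/2 ≈ -0.772.

p = -0.772 or p = 7.772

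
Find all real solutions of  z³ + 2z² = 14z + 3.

z = -4.7913 or z = -0.2087 or z = 3

Rearrange: z³ + 2z² - 14z - 3 = 0.
Possible rational roots are divisors of -3. Testing z = 3 gives 0, so (z - 3) is a factor.
Divide: z³ + 2z² - 14z - 3 = (z - 3)(z² + 5z + 1).
Apply the quadratic formula to z² + 5z + 1 = 0: z = (-5 ± √21)/2, i.e. z ≈ -0.2087 or z ≈ -4.7913.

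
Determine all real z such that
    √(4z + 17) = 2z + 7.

z = -2

Square both sides: 4z + 17 = (2z + 7)².
Expand and rearrange: 4z² + 24z + 32 = 0.
Solving gives z = -2 or z = -4.
Check each candidate in the original equation:
  z = -2: √(9) = 3, while 2z + 7 = 3 — valid.
  z = -4: √(1) = 1, while 2z + 7 = -1 — extraneous.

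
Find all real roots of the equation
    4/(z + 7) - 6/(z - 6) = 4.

Multiply both sides by (z + 7)(z - 6):
4(z - 6) - 6(z + 7) = 4(z + 7)(z - 6).
Expand and collect terms: 4z^2 + 6z - 102 = 0.
By the quadratic formula, z = (-6 +/- sqrt(1668)) / 8, so z ~= 4.3551 or z ~= -5.8551.
Neither value makes a denominator zero (z != -7, z != 6), so both are valid.

z = -5.8551 or z = 4.3551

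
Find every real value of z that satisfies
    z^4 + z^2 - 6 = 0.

z = -1.4142 or z = 1.4142

Let u = z^2. The equation becomes u^2 + u - 6 = 0.
Factor: (u - 2)(u + 3) = 0, so u = 2 or u = -3.
z^2 = 2 gives z = +/-sqrt(2) ~= +/-1.4142.
z^2 = -3 < 0 has no real solution.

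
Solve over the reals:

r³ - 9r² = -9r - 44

Rearrange: r³ - 9r² + 9r + 44 = 0.
Possible rational roots are divisors of 44. Testing r = 4 gives 0, so (r - 4) is a factor.
Divide: r³ - 9r² + 9r + 44 = (r - 4)(r² - 5r - 11).
Apply the quadratic formula to r² - 5r - 11 = 0: r = (5 ± √69)/2, i.e. r ≈ 6.6533 or r ≈ -1.6533.

r = -1.6533 or r = 4 or r = 6.6533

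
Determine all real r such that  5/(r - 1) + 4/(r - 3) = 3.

Multiply both sides by (r - 1)(r - 3):
5(r - 3) + 4(r - 1) = 3(r - 1)(r - 3).
Expand and collect terms: 3r^2 - 21r + 28 = 0.
By the quadratic formula, r = (21 +/- sqrt(105)) / 6, so r ~= 5.2078 or r ~= 1.7922.
Neither value makes a denominator zero (r != 1, r != 3), so both are valid.

r = 1.7922 or r = 5.2078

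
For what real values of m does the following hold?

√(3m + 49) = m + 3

Square both sides: 3m + 49 = (m + 3)².
Expand and rearrange: m² + 3m - 40 = 0.
Solving gives m = 5 or m = -8.
Check each candidate in the original equation:
  m = 5: √(64) = 8, while m + 3 = 8 — valid.
  m = -8: √(25) = 5, while m + 3 = -5 — extraneous.

m = 5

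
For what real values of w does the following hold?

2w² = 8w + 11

w = -1.0822 or w = 5.0822

Rearrange to standard form: 2w² - 8w - 11 = 0.
Discriminant: (-8)² − 4·2·(-11) = 152.
Quadratic formula: w = (8 ± √152) / 4.
So w = 2 + √(38)/2 ≈ 5.0822 or w = 2 - √(38)/2 ≈ -1.0822.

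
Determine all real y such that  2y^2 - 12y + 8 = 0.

Discriminant: (-12)^2 - 4*2*8 = 80.
Quadratic formula: y = (12 +/- sqrt(80)) / 4.
So y = sqrt(5) + 3 ~= 5.2361 or y = 3 - sqrt(5) ~= 0.7639.

y = 0.7639 or y = 5.2361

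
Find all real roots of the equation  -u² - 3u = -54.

u = -9 or u = 6

Bring every term to one side: -u² - 3u + 54 = 0.
Factor: -1(u + 9)(u - 6) = 0.
So u = -9 or u = 6.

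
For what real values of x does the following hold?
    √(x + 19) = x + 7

Square both sides: x + 19 = (x + 7)².
Expand and rearrange: x² + 13x + 30 = 0.
Solving gives x = -3 or x = -10.
Check each candidate in the original equation:
  x = -3: √(16) = 4, while x + 7 = 4 — valid.
  x = -10: √(9) = 3, while x + 7 = -3 — extraneous.

x = -3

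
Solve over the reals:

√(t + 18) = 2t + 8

t = -2

Square both sides: t + 18 = (2t + 8)².
Expand and rearrange: 4t² + 31t + 46 = 0.
Solving gives t = -2 or t = -5.75.
Check each candidate in the original equation:
  t = -2: √(16) = 4, while 2t + 8 = 4 — valid.
  t = -5.75: √(12.25) = 3.5, while 2t + 8 = -3.5 — extraneous.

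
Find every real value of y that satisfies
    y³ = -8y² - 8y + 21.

Rearrange: y³ + 8y² + 8y - 21 = 0.
Possible rational roots are divisors of -21. Testing y = -3 gives 0, so (y + 3) is a factor.
Divide: y³ + 8y² + 8y - 21 = (y + 3)(y² + 5y - 7).
Apply the quadratic formula to y² + 5y - 7 = 0: y = (-5 ± √53)/2, i.e. y ≈ 1.1401 or y ≈ -6.1401.

y = -6.1401 or y = -3 or y = 1.1401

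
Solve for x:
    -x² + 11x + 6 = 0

x = -0.5208 or x = 11.5208

Discriminant: (11)² − 4·(-1)·6 = 145.
Quadratic formula: x = (-11 ± √145) / (-2).
So x = 11/2 - √(145)/2 ≈ -0.5208 or x = 11/2 + √(145)/2 ≈ 11.5208.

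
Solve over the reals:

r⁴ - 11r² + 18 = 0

Let u = r². The equation becomes u² - 11u + 18 = 0.
Factor: (u - 9)(u - 2) = 0, so u = 9 or u = 2.
r² = 9 gives r = ±3.
r² = 2 gives r = ±√(2) ≈ ±1.4142.

r = -3 or r = -1.4142 or r = 1.4142 or r = 3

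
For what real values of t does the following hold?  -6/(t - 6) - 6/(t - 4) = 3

t = 0.7639 or t = 5.2361

Multiply both sides by (t - 6)(t - 4):
-6(t - 4) - 6(t - 6) = 3(t - 6)(t - 4).
Expand and collect terms: 3t^2 - 18t + 12 = 0.
By the quadratic formula, t = (18 +/- sqrt(180)) / 6, so t ~= 5.2361 or t ~= 0.7639.
Neither value makes a denominator zero (t != 6, t != 4), so both are valid.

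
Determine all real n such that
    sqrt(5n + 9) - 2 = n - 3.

n = 8

Isolate the radical: sqrt(5n + 9) = n - 1.
Square both sides: 5n + 9 = (n - 1)^2.
Expand and rearrange: n^2 - 7n - 8 = 0.
Solving gives n = 8 or n = -1.
Check each candidate in the original equation:
  n = 8: sqrt(49) = 7, while n - 1 = 7 — valid.
  n = -1: sqrt(4) = 2, while n - 1 = -2 — extraneous.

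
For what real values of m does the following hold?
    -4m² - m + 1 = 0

Discriminant: (-1)² − 4·(-4)·1 = 17.
Quadratic formula: m = (1 ± √17) / (-8).
So m = -√(17)/8 - 1/8 ≈ -0.6404 or m = -1/8 + √(17)/8 ≈ 0.3904.

m = -0.6404 or m = 0.3904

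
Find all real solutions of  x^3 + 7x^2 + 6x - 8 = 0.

Possible rational roots are divisors of -8. Testing x = -2 gives 0, so (x + 2) is a factor.
Divide: x^3 + 7x^2 + 6x - 8 = (x + 2)(x^2 + 5x - 4).
Apply the quadratic formula to x^2 + 5x - 4 = 0: x = (-5 +/- sqrt(41))/2, i.e. x ~= 0.7016 or x ~= -5.7016.

x = -5.7016 or x = -2 or x = 0.7016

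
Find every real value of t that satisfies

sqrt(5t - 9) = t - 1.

Square both sides: 5t - 9 = (t - 1)^2.
Expand and rearrange: t^2 - 7t + 10 = 0.
Solving gives t = 5 or t = 2.
Check each candidate in the original equation:
  t = 5: sqrt(16) = 4, while t - 1 = 4 — valid.
  t = 2: sqrt(1) = 1, while t - 1 = 1 — valid.

t = 2 or t = 5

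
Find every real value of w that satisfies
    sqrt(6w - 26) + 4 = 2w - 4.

w = 4.5 or w = 5

Isolate the radical: sqrt(6w - 26) = 2w - 8.
Square both sides: 6w - 26 = (2w - 8)^2.
Expand and rearrange: 4w^2 - 38w + 90 = 0.
Solving gives w = 5 or w = 4.5.
Check each candidate in the original equation:
  w = 5: sqrt(4) = 2, while 2w - 8 = 2 — valid.
  w = 4.5: sqrt(1) = 1, while 2w - 8 = 1 — valid.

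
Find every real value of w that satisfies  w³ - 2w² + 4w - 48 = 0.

w = 4

Possible rational roots are divisors of -48. Testing w = 4 gives 0, so (w - 4) is a factor.
Divide: w³ - 2w² + 4w - 48 = (w - 4)(w² + 2w + 12).
The quadratic w² + 2w + 12 has discriminant -44 < 0, so no further real roots.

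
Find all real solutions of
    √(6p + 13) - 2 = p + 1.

p = -2 or p = 2

Isolate the radical: √(6p + 13) = p + 3.
Square both sides: 6p + 13 = (p + 3)².
Expand and rearrange: p² - 4 = 0.
Solving gives p = 2 or p = -2.
Check each candidate in the original equation:
  p = 2: √(25) = 5, while p + 3 = 5 — valid.
  p = -2: √(1) = 1, while p + 3 = 1 — valid.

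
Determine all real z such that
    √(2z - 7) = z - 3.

z = 4

Square both sides: 2z - 7 = (z - 3)².
Expand and rearrange: z² - 8z + 16 = 0.
This gives the repeated root z = 4.
Check in the original equation:
  z = 4: √(1) = 1, while z - 3 = 1 — valid.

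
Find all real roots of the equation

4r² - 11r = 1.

Rearrange to standard form: 4r² - 11r - 1 = 0.
Discriminant: (-11)² − 4·4·(-1) = 137.
Quadratic formula: r = (11 ± √137) / 8.
So r = 11/8 + √(137)/8 ≈ 2.8381 or r = 11/8 - √(137)/8 ≈ -0.0881.

r = -0.0881 or r = 2.8381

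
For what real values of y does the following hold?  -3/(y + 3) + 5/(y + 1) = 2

Multiply both sides by (y + 3)(y + 1):
-3(y + 1) + 5(y + 3) = 2(y + 3)(y + 1).
Expand and collect terms: 2y² + 6y - 6 = 0.
By the quadratic formula, y = (-6 ± √84) / 4, so y ≈ 0.7913 or y ≈ -3.7913.
Neither value makes a denominator zero (y ≠ -3, y ≠ -1), so both are valid.

y = -3.7913 or y = 0.7913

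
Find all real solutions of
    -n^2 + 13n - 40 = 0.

Factor: -1(n - 8)(n - 5) = 0.
So n = 8 or n = 5.

n = 5 or n = 8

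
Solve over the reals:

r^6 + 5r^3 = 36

r = -2.0801 or r = 1.5874

Let u = r^3. The equation becomes u^2 + 5u - 36 = 0.
Factor: (u + 9)(u - 4) = 0, so u = -9 or u = 4.
r^3 = -9 gives r = -(9)^(1/3) ~= -2.0801.
r^3 = 4 gives r = (4)^(1/3) ~= 1.5874.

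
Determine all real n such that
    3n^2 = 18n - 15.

n = 1 or n = 5

Bring every term to one side: 3n^2 - 18n + 15 = 0.
Factor: 3(n - 5)(n - 1) = 0.
So n = 5 or n = 1.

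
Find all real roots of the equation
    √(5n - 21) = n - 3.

n = 5 or n = 6

Square both sides: 5n - 21 = (n - 3)².
Expand and rearrange: n² - 11n + 30 = 0.
Solving gives n = 6 or n = 5.
Check each candidate in the original equation:
  n = 6: √(9) = 3, while n - 3 = 3 — valid.
  n = 5: √(4) = 2, while n - 3 = 2 — valid.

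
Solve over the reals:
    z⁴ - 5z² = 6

z = -2.4495 or z = 2.4495

Let u = z². The equation becomes u² - 5u - 6 = 0.
Factor: (u + 1)(u - 6) = 0, so u = -1 or u = 6.
z² = -1 < 0 has no real solution.
z² = 6 gives z = ±√(6) ≈ ±2.4495.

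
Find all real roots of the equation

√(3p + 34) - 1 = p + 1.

p = 5

Isolate the radical: √(3p + 34) = p + 2.
Square both sides: 3p + 34 = (p + 2)².
Expand and rearrange: p² + p - 30 = 0.
Solving gives p = 5 or p = -6.
Check each candidate in the original equation:
  p = 5: √(49) = 7, while p + 2 = 7 — valid.
  p = -6: √(16) = 4, while p + 2 = -4 — extraneous.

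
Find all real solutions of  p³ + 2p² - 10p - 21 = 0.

Possible rational roots are divisors of -21. Testing p = -3 gives 0, so (p + 3) is a factor.
Divide: p³ + 2p² - 10p - 21 = (p + 3)(p² - p - 7).
Apply the quadratic formula to p² - p - 7 = 0: p = (1 ± √29)/2, i.e. p ≈ 3.1926 or p ≈ -2.1926.

p = -3 or p = -2.1926 or p = 3.1926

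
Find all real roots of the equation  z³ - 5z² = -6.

z = -1 or z = 1.2679 or z = 4.7321

Rearrange: z³ - 5z² + 6 = 0.
Possible rational roots are divisors of 6. Testing z = -1 gives 0, so (z + 1) is a factor.
Divide: z³ - 5z² + 6 = (z + 1)(z² - 6z + 6).
Apply the quadratic formula to z² - 6z + 6 = 0: z = (6 ± √12)/2, i.e. z ≈ 4.7321 or z ≈ 1.2679.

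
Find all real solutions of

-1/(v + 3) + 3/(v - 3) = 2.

Multiply both sides by (v + 3)(v - 3):
-(v - 3) + 3(v + 3) = 2(v + 3)(v - 3).
Expand and collect terms: 2v² - 2v - 30 = 0.
By the quadratic formula, v = (2 ± √244) / 4, so v ≈ 4.4051 or v ≈ -3.4051.
Neither value makes a denominator zero (v ≠ -3, v ≠ 3), so both are valid.

v = -3.4051 or v = 4.4051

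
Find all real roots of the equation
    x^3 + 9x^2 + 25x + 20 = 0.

Possible rational roots are divisors of 20. Testing x = -4 gives 0, so (x + 4) is a factor.
Divide: x^3 + 9x^2 + 25x + 20 = (x + 4)(x^2 + 5x + 5).
Apply the quadratic formula to x^2 + 5x + 5 = 0: x = (-5 +/- sqrt(5))/2, i.e. x ~= -1.382 or x ~= -3.618.

x = -4 or x = -3.618 or x = -1.382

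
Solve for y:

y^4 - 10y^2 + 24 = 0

Let u = y^2. The equation becomes u^2 - 10u + 24 = 0.
Factor: (u - 6)(u - 4) = 0, so u = 6 or u = 4.
y^2 = 6 gives y = +/-sqrt(6) ~= +/-2.4495.
y^2 = 4 gives y = +/-2.

y = -2.4495 or y = -2 or y = 2 or y = 2.4495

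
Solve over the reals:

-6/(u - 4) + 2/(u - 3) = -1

Multiply both sides by (u - 4)(u - 3):
-6(u - 3) + 2(u - 4) = -(u - 4)(u - 3).
Expand and collect terms: -u^2 + 11u - 22 = 0.
By the quadratic formula, u = (-11 +/- sqrt(33)) / -2, so u ~= 2.6277 or u ~= 8.3723.
Neither value makes a denominator zero (u != 4, u != 3), so both are valid.

u = 2.6277 or u = 8.3723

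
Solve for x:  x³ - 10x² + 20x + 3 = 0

Possible rational roots are divisors of 3. Testing x = 3 gives 0, so (x - 3) is a factor.
Divide: x³ - 10x² + 20x + 3 = (x - 3)(x² - 7x - 1).
Apply the quadratic formula to x² - 7x - 1 = 0: x = (7 ± √53)/2, i.e. x ≈ 7.1401 or x ≈ -0.1401.

x = -0.1401 or x = 3 or x = 7.1401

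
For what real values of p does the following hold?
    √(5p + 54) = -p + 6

p = -1

Square both sides: 5p + 54 = (-p + 6)².
Expand and rearrange: p² - 17p - 18 = 0.
Solving gives p = 18 or p = -1.
Check each candidate in the original equation:
  p = 18: √(144) = 12, while -p + 6 = -12 — extraneous.
  p = -1: √(49) = 7, while -p + 6 = 7 — valid.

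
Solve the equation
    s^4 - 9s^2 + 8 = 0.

Let u = s^2. The equation becomes u^2 - 9u + 8 = 0.
Factor: (u - 1)(u - 8) = 0, so u = 1 or u = 8.
s^2 = 1 gives s = +/-1.
s^2 = 8 gives s = +/-2*sqrt(2) ~= +/-2.8284.

s = -2.8284 or s = -1 or s = 1 or s = 2.8284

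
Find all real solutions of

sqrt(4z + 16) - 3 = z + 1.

z = -4 or z = 0

Isolate the radical: sqrt(4z + 16) = z + 4.
Square both sides: 4z + 16 = (z + 4)^2.
Expand and rearrange: z^2 + 4z = 0.
Solving gives z = 0 or z = -4.
Check each candidate in the original equation:
  z = 0: sqrt(16) = 4, while z + 4 = 4 — valid.
  z = -4: sqrt(0) = 0, while z + 4 = 0 — valid.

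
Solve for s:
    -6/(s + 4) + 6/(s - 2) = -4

Multiply both sides by (s + 4)(s - 2):
-6(s - 2) + 6(s + 4) = -4(s + 4)(s - 2).
Expand and collect terms: -4s^2 - 8s - 4 = 0.
This has the repeated root s = -1.
Neither value makes a denominator zero (s != -4, s != 2), so both are valid.

s = -1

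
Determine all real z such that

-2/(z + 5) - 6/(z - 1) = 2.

z = -6.6458 or z = -1.3542

Multiply both sides by (z + 5)(z - 1):
-2(z - 1) - 6(z + 5) = 2(z + 5)(z - 1).
Expand and collect terms: 2z² + 16z + 18 = 0.
By the quadratic formula, z = (-16 ± √112) / 4, so z ≈ -1.3542 or z ≈ -6.6458.
Neither value makes a denominator zero (z ≠ -5, z ≠ 1), so both are valid.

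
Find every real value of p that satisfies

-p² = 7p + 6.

Bring every term to one side: -p² - 7p - 6 = 0.
Factor: -1(p + 6)(p + 1) = 0.
So p = -6 or p = -1.

p = -6 or p = -1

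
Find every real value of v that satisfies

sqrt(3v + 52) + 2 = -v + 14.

v = 4

Isolate the radical: sqrt(3v + 52) = -v + 12.
Square both sides: 3v + 52 = (-v + 12)^2.
Expand and rearrange: v^2 - 27v + 92 = 0.
Solving gives v = 23 or v = 4.
Check each candidate in the original equation:
  v = 23: sqrt(121) = 11, while -v + 12 = -11 — extraneous.
  v = 4: sqrt(64) = 8, while -v + 12 = 8 — valid.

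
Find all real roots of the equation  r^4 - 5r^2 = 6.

r = -2.4495 or r = 2.4495

Let u = r^2. The equation becomes u^2 - 5u - 6 = 0.
Factor: (u + 1)(u - 6) = 0, so u = -1 or u = 6.
r^2 = -1 < 0 has no real solution.
r^2 = 6 gives r = +/-sqrt(6) ~= +/-2.4495.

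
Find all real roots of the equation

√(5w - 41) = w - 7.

w = 9 or w = 10

Square both sides: 5w - 41 = (w - 7)².
Expand and rearrange: w² - 19w + 90 = 0.
Solving gives w = 10 or w = 9.
Check each candidate in the original equation:
  w = 10: √(9) = 3, while w - 7 = 3 — valid.
  w = 9: √(4) = 2, while w - 7 = 2 — valid.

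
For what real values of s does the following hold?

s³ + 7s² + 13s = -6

Rearrange: s³ + 7s² + 13s + 6 = 0.
Possible rational roots are divisors of 6. Testing s = -2 gives 0, so (s + 2) is a factor.
Divide: s³ + 7s² + 13s + 6 = (s + 2)(s² + 5s + 3).
Apply the quadratic formula to s² + 5s + 3 = 0: s = (-5 ± √13)/2, i.e. s ≈ -0.6972 or s ≈ -4.3028.

s = -4.3028 or s = -2 or s = -0.6972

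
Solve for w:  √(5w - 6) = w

w = 2 or w = 3

Square both sides: 5w - 6 = (w)².
Expand and rearrange: w² - 5w + 6 = 0.
Solving gives w = 3 or w = 2.
Check each candidate in the original equation:
  w = 3: √(9) = 3, while w = 3 — valid.
  w = 2: √(4) = 2, while w = 2 — valid.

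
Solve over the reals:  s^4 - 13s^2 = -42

s = -2.6458 or s = -2.4495 or s = 2.4495 or s = 2.6458

Let u = s^2. The equation becomes u^2 - 13u + 42 = 0.
Factor: (u - 7)(u - 6) = 0, so u = 7 or u = 6.
s^2 = 7 gives s = +/-sqrt(7) ~= +/-2.6458.
s^2 = 6 gives s = +/-sqrt(6) ~= +/-2.4495.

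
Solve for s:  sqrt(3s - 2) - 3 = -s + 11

s = 9

Isolate the radical: sqrt(3s - 2) = -s + 14.
Square both sides: 3s - 2 = (-s + 14)^2.
Expand and rearrange: s^2 - 31s + 198 = 0.
Solving gives s = 22 or s = 9.
Check each candidate in the original equation:
  s = 22: sqrt(64) = 8, while -s + 14 = -8 — extraneous.
  s = 9: sqrt(25) = 5, while -s + 14 = 5 — valid.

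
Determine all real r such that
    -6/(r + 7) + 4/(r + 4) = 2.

Multiply both sides by (r + 7)(r + 4):
-6(r + 4) + 4(r + 7) = 2(r + 7)(r + 4).
Expand and collect terms: 2r² + 24r + 52 = 0.
By the quadratic formula, r = (-24 ± √160) / 4, so r ≈ -2.8377 or r ≈ -9.1623.
Neither value makes a denominator zero (r ≠ -7, r ≠ -4), so both are valid.

r = -9.1623 or r = -2.8377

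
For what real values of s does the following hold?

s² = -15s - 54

Bring every term to one side: s² + 15s + 54 = 0.
Factor: (s + 6)(s + 9) = 0.
So s = -6 or s = -9.

s = -9 or s = -6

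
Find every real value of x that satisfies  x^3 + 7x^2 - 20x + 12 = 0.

Possible rational roots are divisors of 12. Testing x = 1 gives 0, so (x - 1) is a factor.
Divide: x^3 + 7x^2 - 20x + 12 = (x - 1)(x^2 + 8x - 12).
Apply the quadratic formula to x^2 + 8x - 12 = 0: x = (-8 +/- sqrt(112))/2, i.e. x ~= 1.2915 or x ~= -9.2915.

x = -9.2915 or x = 1 or x = 1.2915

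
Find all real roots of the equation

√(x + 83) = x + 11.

Square both sides: x + 83 = (x + 11)².
Expand and rearrange: x² + 21x + 38 = 0.
Solving gives x = -2 or x = -19.
Check each candidate in the original equation:
  x = -2: √(81) = 9, while x + 11 = 9 — valid.
  x = -19: √(64) = 8, while x + 11 = -8 — extraneous.

x = -2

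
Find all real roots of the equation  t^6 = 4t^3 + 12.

Let u = t^3. The equation becomes u^2 - 4u - 12 = 0.
Factor: (u - 6)(u + 2) = 0, so u = 6 or u = -2.
t^3 = 6 gives t = (6)^(1/3) ~= 1.8171.
t^3 = -2 gives t = -(2)^(1/3) ~= -1.2599.

t = -1.2599 or t = 1.8171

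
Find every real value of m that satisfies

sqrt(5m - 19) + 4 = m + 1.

m = 4 or m = 7

Isolate the radical: sqrt(5m - 19) = m - 3.
Square both sides: 5m - 19 = (m - 3)^2.
Expand and rearrange: m^2 - 11m + 28 = 0.
Solving gives m = 7 or m = 4.
Check each candidate in the original equation:
  m = 7: sqrt(16) = 4, while m - 3 = 4 — valid.
  m = 4: sqrt(1) = 1, while m - 3 = 1 — valid.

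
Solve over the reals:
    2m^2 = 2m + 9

m = -1.6794 or m = 2.6794

Rearrange to standard form: 2m^2 - 2m - 9 = 0.
Discriminant: (-2)^2 - 4*2*(-9) = 76.
Quadratic formula: m = (2 +/- sqrt(76)) / 4.
So m = 1/2 + sqrt(19)/2 ~= 2.6794 or m = 1/2 - sqrt(19)/2 ~= -1.6794.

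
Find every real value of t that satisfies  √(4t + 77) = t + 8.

Square both sides: 4t + 77 = (t + 8)².
Expand and rearrange: t² + 12t - 13 = 0.
Solving gives t = 1 or t = -13.
Check each candidate in the original equation:
  t = 1: √(81) = 9, while t + 8 = 9 — valid.
  t = -13: √(25) = 5, while t + 8 = -5 — extraneous.

t = 1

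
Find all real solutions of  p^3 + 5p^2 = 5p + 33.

Rearrange: p^3 + 5p^2 - 5p - 33 = 0.
Possible rational roots are divisors of -33. Testing p = -3 gives 0, so (p + 3) is a factor.
Divide: p^3 + 5p^2 - 5p - 33 = (p + 3)(p^2 + 2p - 11).
Apply the quadratic formula to p^2 + 2p - 11 = 0: p = (-2 +/- sqrt(48))/2, i.e. p ~= 2.4641 or p ~= -4.4641.

p = -4.4641 or p = -3 or p = 2.4641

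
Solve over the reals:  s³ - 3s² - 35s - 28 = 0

s = -4 or s = -0.8875 or s = 7.8875

Possible rational roots are divisors of -28. Testing s = -4 gives 0, so (s + 4) is a factor.
Divide: s³ - 3s² - 35s - 28 = (s + 4)(s² - 7s - 7).
Apply the quadratic formula to s² - 7s - 7 = 0: s = (7 ± √77)/2, i.e. s ≈ 7.8875 or s ≈ -0.8875.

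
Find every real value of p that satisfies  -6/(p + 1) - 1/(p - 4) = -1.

p = 2.5505 or p = 7.4495

Multiply both sides by (p + 1)(p - 4):
-6(p - 4) - (p + 1) = -(p + 1)(p - 4).
Expand and collect terms: -p^2 + 10p - 19 = 0.
By the quadratic formula, p = (-10 +/- sqrt(24)) / -2, so p ~= 2.5505 or p ~= 7.4495.
Neither value makes a denominator zero (p != -1, p != 4), so both are valid.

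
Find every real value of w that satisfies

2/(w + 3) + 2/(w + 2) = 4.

Multiply both sides by (w + 3)(w + 2):
2(w + 2) + 2(w + 3) = 4(w + 3)(w + 2).
Expand and collect terms: 4w² + 16w + 14 = 0.
By the quadratic formula, w = (-16 ± √32) / 8, so w ≈ -1.2929 or w ≈ -2.7071.
Neither value makes a denominator zero (w ≠ -3, w ≠ -2), so both are valid.

w = -2.7071 or w = -1.2929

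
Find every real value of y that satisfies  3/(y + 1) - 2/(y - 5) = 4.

Multiply both sides by (y + 1)(y - 5):
3(y - 5) - 2(y + 1) = 4(y + 1)(y - 5).
Expand and collect terms: 4y² - 17y - 3 = 0.
By the quadratic formula, y = (17 ± √337) / 8, so y ≈ 4.4197 or y ≈ -0.1697.
Neither value makes a denominator zero (y ≠ -1, y ≠ 5), so both are valid.

y = -0.1697 or y = 4.4197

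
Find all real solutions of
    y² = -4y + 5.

Bring every term to one side: y² + 4y - 5 = 0.
Factor: (y + 5)(y - 1) = 0.
So y = -5 or y = 1.

y = -5 or y = 1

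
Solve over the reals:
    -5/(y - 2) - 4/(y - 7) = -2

y = 3.5779 or y = 9.9221

Multiply both sides by (y - 2)(y - 7):
-5(y - 7) - 4(y - 2) = -2(y - 2)(y - 7).
Expand and collect terms: -2y² + 27y - 71 = 0.
By the quadratic formula, y = (-27 ± √161) / -4, so y ≈ 3.5779 or y ≈ 9.9221.
Neither value makes a denominator zero (y ≠ 2, y ≠ 7), so both are valid.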